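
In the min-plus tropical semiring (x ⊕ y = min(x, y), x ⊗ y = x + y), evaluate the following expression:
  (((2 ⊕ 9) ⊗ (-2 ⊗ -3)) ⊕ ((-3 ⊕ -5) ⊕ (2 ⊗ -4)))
(((2 ⊕ 9) ⊗ (-2 ⊗ -3)) ⊕ ((-3 ⊕ -5) ⊕ (2 ⊗ -4))) = -5

Expand innermost to outermost. Recall ⊕ takes the minimum of its arguments and ⊗ takes their sum. Working out the expression (((2 ⊕ 9) ⊗ (-2 ⊗ -3)) ⊕ ((-3 ⊕ -5) ⊕ (2 ⊗ -4))) gives -5.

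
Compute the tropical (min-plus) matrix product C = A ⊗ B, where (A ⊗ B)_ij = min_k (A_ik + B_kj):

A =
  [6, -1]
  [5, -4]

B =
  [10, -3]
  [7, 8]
A ⊗ B =
  [6, 3]
  [3, 2]

Apply the min-plus product entry-by-entry:
  C[0][0] = min over k of (A[0][0] + B[0][0] = 6 + 10 = 16, A[0][1] + B[1][0] = -1 + 7 = 6) = 6 (attained at k = 1)
  C[0][1] = min over k of (A[0][0] + B[0][1] = 6 + -3 = 3, A[0][1] + B[1][1] = -1 + 8 = 7) = 3 (attained at k = 0)
  C[1][0] = min over k of (A[1][0] + B[0][0] = 5 + 10 = 15, A[1][1] + B[1][0] = -4 + 7 = 3) = 3 (attained at k = 1)
  C[1][1] = min over k of (A[1][0] + B[0][1] = 5 + -3 = 2, A[1][1] + B[1][1] = -4 + 8 = 4) = 2 (attained at k = 0)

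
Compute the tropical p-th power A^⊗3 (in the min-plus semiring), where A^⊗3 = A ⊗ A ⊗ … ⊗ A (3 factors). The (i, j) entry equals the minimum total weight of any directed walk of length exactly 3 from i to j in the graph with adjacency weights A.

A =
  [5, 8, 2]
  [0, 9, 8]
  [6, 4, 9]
A^⊗3 =
  [6, 11, 10]
  [8, 6, 7]
  [9, 12, 6]

Each entry (A^⊗3)_ij equals the minimum over all length-3 walks i = v_0 → v_1 → … → v_3 = j of Σ_t A[v_t][v_{t+1}]. For example, for (i, j) = (0, 2) we minimise over 9 possible intermediate vertex sequences; the minimum is 10, attained along the walk 0 → 1 → 0 → 2.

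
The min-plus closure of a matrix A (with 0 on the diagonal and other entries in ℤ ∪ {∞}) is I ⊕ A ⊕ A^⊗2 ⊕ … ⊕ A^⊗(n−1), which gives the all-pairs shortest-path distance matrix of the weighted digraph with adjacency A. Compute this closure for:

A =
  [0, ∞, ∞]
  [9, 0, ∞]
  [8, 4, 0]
Closure =
  [0, ∞, ∞]
  [9, 0, ∞]
  [8, 4, 0]

This is the Floyd-Warshall all-pairs shortest-path computation. For each intermediate vertex k = 0, 1, …, 2, update dist[i][j] ← min(dist[i][j], dist[i][k] + dist[k][j]). The final matrix gives, for each (i, j), the minimum total weight of any directed path from i to j (possibly empty when i = j).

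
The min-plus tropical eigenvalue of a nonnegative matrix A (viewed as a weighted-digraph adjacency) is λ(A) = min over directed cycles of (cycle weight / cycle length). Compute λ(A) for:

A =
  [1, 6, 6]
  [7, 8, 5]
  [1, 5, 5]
λ(A) = 1

Enumerate directed cycles and compute their means (weight / length). Sample:
  cycle 0 → 0: weight = 1, length = 1, mean = 1/1 ≈ 1.000
  cycle 1 → 1: weight = 8, length = 1, mean = 8/1 ≈ 8.000
  cycle 2 → 2: weight = 5, length = 1, mean = 5/1 ≈ 5.000
  cycle 0 → 1 → 0: weight = 13, length = 2, mean = 13/2 ≈ 6.500
  cycle 0 → 2 → 0: weight = 7, length = 2, mean = 7/2 ≈ 3.500
  cycle 1 → 0 → 1: weight = 13, length = 2, mean = 13/2 ≈ 6.500
Minimum mean = 1.000, attained e.g. along the cycle 0 → 0 with weight 1 and length 1. So λ(A) = 1/1 = 1.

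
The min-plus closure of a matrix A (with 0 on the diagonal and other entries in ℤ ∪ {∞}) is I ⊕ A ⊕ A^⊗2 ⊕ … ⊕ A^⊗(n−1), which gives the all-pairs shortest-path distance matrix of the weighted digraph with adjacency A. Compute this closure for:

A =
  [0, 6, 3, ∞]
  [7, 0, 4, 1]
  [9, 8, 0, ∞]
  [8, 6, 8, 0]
Closure =
  [0, 6, 3, 7]
  [7, 0, 4, 1]
  [9, 8, 0, 9]
  [8, 6, 8, 0]

This is the Floyd-Warshall all-pairs shortest-path computation. For each intermediate vertex k = 0, 1, …, 3, update dist[i][j] ← min(dist[i][j], dist[i][k] + dist[k][j]). The final matrix gives, for each (i, j), the minimum total weight of any directed path from i to j (possibly empty when i = j).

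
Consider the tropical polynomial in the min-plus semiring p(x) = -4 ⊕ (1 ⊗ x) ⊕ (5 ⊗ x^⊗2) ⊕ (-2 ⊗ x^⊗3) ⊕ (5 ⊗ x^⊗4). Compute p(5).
p(5) = -4

A tropical monomial a ⊗ x^⊗i evaluates to a + i · x. Evaluating each term at x = 5:
  Term 0 contributes -4 + 0 · 5 = -4
  Term 1 contributes 1 + 1 · 5 = 6
  Term 2 contributes 5 + 2 · 5 = 15
  Term 3 contributes -2 + 3 · 5 = 13
  Term 4 contributes 5 + 4 · 5 = 25
p(5) = ⊕ of these = min[-4, 6, 15, 13, 25] = -4.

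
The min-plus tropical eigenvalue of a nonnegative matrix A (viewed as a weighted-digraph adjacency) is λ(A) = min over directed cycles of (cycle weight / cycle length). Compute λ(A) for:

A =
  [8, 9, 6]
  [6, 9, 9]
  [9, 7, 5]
λ(A) = 5

Enumerate directed cycles and compute their means (weight / length). Sample:
  cycle 0 → 0: weight = 8, length = 1, mean = 8/1 ≈ 8.000
  cycle 1 → 1: weight = 9, length = 1, mean = 9/1 ≈ 9.000
  cycle 2 → 2: weight = 5, length = 1, mean = 5/1 ≈ 5.000
  cycle 0 → 1 → 0: weight = 15, length = 2, mean = 15/2 ≈ 7.500
  cycle 0 → 2 → 0: weight = 15, length = 2, mean = 15/2 ≈ 7.500
  cycle 1 → 0 → 1: weight = 15, length = 2, mean = 15/2 ≈ 7.500
Minimum mean = 5.000, attained e.g. along the cycle 2 → 2 with weight 5 and length 1. So λ(A) = 5/1 = 5.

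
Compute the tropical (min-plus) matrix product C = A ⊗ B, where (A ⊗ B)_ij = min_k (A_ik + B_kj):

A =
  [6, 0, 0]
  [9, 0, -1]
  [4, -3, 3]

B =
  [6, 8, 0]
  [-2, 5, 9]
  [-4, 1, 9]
A ⊗ B =
  [-4, 1, 6]
  [-5, 0, 8]
  [-5, 2, 4]

Apply the min-plus product entry-by-entry:
  C[0][0] = min over k of (A[0][0] + B[0][0] = 6 + 6 = 12, A[0][1] + B[1][0] = 0 + -2 = -2, A[0][2] + B[2][0] = 0 + -4 = -4) = -4 (attained at k = 2)
  C[0][1] = min over k of (A[0][0] + B[0][1] = 6 + 8 = 14, A[0][1] + B[1][1] = 0 + 5 = 5, A[0][2] + B[2][1] = 0 + 1 = 1) = 1 (attained at k = 2)
  C[0][2] = min over k of (A[0][0] + B[0][2] = 6 + 0 = 6, A[0][1] + B[1][2] = 0 + 9 = 9, A[0][2] + B[2][2] = 0 + 9 = 9) = 6 (attained at k = 0)
  C[1][0] = min over k of (A[1][0] + B[0][0] = 9 + 6 = 15, A[1][1] + B[1][0] = 0 + -2 = -2, A[1][2] + B[2][0] = -1 + -4 = -5) = -5 (attained at k = 2)
  C[1][1] = min over k of (A[1][0] + B[0][1] = 9 + 8 = 17, A[1][1] + B[1][1] = 0 + 5 = 5, A[1][2] + B[2][1] = -1 + 1 = 0) = 0 (attained at k = 2)
  C[1][2] = min over k of (A[1][0] + B[0][2] = 9 + 0 = 9, A[1][1] + B[1][2] = 0 + 9 = 9, A[1][2] + B[2][2] = -1 + 9 = 8) = 8 (attained at k = 2)
  C[2][0] = min over k of (A[2][0] + B[0][0] = 4 + 6 = 10, A[2][1] + B[1][0] = -3 + -2 = -5, A[2][2] + B[2][0] = 3 + -4 = -1) = -5 (attained at k = 1)
  C[2][1] = min over k of (A[2][0] + B[0][1] = 4 + 8 = 12, A[2][1] + B[1][1] = -3 + 5 = 2, A[2][2] + B[2][1] = 3 + 1 = 4) = 2 (attained at k = 1)
  C[2][2] = min over k of (A[2][0] + B[0][2] = 4 + 0 = 4, A[2][1] + B[1][2] = -3 + 9 = 6, A[2][2] + B[2][2] = 3 + 9 = 12) = 4 (attained at k = 0)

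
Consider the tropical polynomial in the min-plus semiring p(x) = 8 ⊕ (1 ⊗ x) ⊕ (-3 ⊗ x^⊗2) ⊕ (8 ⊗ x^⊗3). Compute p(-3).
p(-3) = -9

A tropical monomial a ⊗ x^⊗i evaluates to a + i · x. Evaluating each term at x = -3:
  Term 0 contributes 8 + 0 · -3 = 8
  Term 1 contributes 1 + 1 · -3 = -2
  Term 2 contributes -3 + 2 · -3 = -9
  Term 3 contributes 8 + 3 · -3 = -1
p(-3) = ⊕ of these = min[8, -2, -9, -1] = -9.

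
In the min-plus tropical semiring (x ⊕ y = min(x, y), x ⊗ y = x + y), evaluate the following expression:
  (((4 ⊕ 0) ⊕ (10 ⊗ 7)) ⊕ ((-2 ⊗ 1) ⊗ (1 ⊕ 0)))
(((4 ⊕ 0) ⊕ (10 ⊗ 7)) ⊕ ((-2 ⊗ 1) ⊗ (1 ⊕ 0))) = -1

Expand innermost to outermost. Recall ⊕ takes the minimum of its arguments and ⊗ takes their sum. Working out the expression (((4 ⊕ 0) ⊕ (10 ⊗ 7)) ⊕ ((-2 ⊗ 1) ⊗ (1 ⊕ 0))) gives -1.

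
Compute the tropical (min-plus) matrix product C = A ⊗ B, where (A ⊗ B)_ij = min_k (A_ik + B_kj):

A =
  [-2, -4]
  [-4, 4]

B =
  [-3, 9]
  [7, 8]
A ⊗ B =
  [-5, 4]
  [-7, 5]

Apply the min-plus product entry-by-entry:
  C[0][0] = min over k of (A[0][0] + B[0][0] = -2 + -3 = -5, A[0][1] + B[1][0] = -4 + 7 = 3) = -5 (attained at k = 0)
  C[0][1] = min over k of (A[0][0] + B[0][1] = -2 + 9 = 7, A[0][1] + B[1][1] = -4 + 8 = 4) = 4 (attained at k = 1)
  C[1][0] = min over k of (A[1][0] + B[0][0] = -4 + -3 = -7, A[1][1] + B[1][0] = 4 + 7 = 11) = -7 (attained at k = 0)
  C[1][1] = min over k of (A[1][0] + B[0][1] = -4 + 9 = 5, A[1][1] + B[1][1] = 4 + 8 = 12) = 5 (attained at k = 0)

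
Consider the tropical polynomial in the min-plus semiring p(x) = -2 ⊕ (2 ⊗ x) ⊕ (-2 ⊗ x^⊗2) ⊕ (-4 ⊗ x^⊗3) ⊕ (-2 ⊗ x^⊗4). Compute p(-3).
p(-3) = -14

A tropical monomial a ⊗ x^⊗i evaluates to a + i · x. Evaluating each term at x = -3:
  Term 0 contributes -2 + 0 · -3 = -2
  Term 1 contributes 2 + 1 · -3 = -1
  Term 2 contributes -2 + 2 · -3 = -8
  Term 3 contributes -4 + 3 · -3 = -13
  Term 4 contributes -2 + 4 · -3 = -14
p(-3) = ⊕ of these = min[-2, -1, -8, -13, -14] = -14.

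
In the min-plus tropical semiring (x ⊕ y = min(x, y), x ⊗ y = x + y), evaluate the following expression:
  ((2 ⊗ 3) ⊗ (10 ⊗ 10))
((2 ⊗ 3) ⊗ (10 ⊗ 10)) = 25

Expand innermost to outermost. Recall ⊕ takes the minimum of its arguments and ⊗ takes their sum. Working out the expression ((2 ⊗ 3) ⊗ (10 ⊗ 10)) gives 25.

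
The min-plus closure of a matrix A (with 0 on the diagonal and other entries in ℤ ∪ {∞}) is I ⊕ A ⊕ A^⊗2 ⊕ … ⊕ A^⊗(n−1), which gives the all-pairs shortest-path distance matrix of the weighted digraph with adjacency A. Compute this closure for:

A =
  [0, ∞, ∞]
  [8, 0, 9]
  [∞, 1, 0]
Closure =
  [0, ∞, ∞]
  [8, 0, 9]
  [9, 1, 0]

This is the Floyd-Warshall all-pairs shortest-path computation. For each intermediate vertex k = 0, 1, …, 2, update dist[i][j] ← min(dist[i][j], dist[i][k] + dist[k][j]). The final matrix gives, for each (i, j), the minimum total weight of any directed path from i to j (possibly empty when i = j).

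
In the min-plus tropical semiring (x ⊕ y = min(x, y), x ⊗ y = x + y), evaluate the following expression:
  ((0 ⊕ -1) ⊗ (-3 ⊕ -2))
((0 ⊕ -1) ⊗ (-3 ⊕ -2)) = -4

Expand innermost to outermost. Recall ⊕ takes the minimum of its arguments and ⊗ takes their sum. Working out the expression ((0 ⊕ -1) ⊗ (-3 ⊕ -2)) gives -4.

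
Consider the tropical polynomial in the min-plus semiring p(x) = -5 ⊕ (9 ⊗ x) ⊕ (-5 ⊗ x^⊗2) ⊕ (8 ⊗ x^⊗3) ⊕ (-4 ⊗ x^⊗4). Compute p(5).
p(5) = -5

A tropical monomial a ⊗ x^⊗i evaluates to a + i · x. Evaluating each term at x = 5:
  Term 0 contributes -5 + 0 · 5 = -5
  Term 1 contributes 9 + 1 · 5 = 14
  Term 2 contributes -5 + 2 · 5 = 5
  Term 3 contributes 8 + 3 · 5 = 23
  Term 4 contributes -4 + 4 · 5 = 16
p(5) = ⊕ of these = min[-5, 14, 5, 23, 16] = -5.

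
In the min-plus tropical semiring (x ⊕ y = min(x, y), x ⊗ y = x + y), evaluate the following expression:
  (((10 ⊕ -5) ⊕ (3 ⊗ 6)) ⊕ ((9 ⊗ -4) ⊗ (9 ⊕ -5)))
(((10 ⊕ -5) ⊕ (3 ⊗ 6)) ⊕ ((9 ⊗ -4) ⊗ (9 ⊕ -5))) = -5

Expand innermost to outermost. Recall ⊕ takes the minimum of its arguments and ⊗ takes their sum. Working out the expression (((10 ⊕ -5) ⊕ (3 ⊗ 6)) ⊕ ((9 ⊗ -4) ⊗ (9 ⊕ -5))) gives -5.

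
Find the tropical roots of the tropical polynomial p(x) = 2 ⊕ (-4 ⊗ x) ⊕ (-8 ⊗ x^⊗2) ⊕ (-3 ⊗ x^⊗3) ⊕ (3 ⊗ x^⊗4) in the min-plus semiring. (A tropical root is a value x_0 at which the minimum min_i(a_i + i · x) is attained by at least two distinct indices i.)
Roots: {-6, -5, 4, 6}

Each tropical root is a break point of the lower envelope of the lines y = a_i + i · x (there are 5 lines, with slopes 0, 1, ..., 4). Only the lines that attain the minimum somewhere contribute to roots; other lines are dominated. Here the surviving (envelope) indices are i = 4, i = 3, i = 2, i = 1, i = 0.
Intersections between consecutive envelope lines give the roots: for adjacent envelope indices i < j the intersection is x = (a_i − a_j) / (j − i). Reading off the sorted break points: {-6, -5, 4, 6}.
Verification: at each break x_0, at least two indices attain the minimum of min_i(a_i + i · x_0).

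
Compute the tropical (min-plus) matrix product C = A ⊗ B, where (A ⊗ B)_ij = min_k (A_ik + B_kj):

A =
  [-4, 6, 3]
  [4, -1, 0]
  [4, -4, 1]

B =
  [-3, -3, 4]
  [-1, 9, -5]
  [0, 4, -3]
A ⊗ B =
  [-7, -7, 0]
  [-2, 1, -6]
  [-5, 1, -9]

Apply the min-plus product entry-by-entry:
  C[0][0] = min over k of (A[0][0] + B[0][0] = -4 + -3 = -7, A[0][1] + B[1][0] = 6 + -1 = 5, A[0][2] + B[2][0] = 3 + 0 = 3) = -7 (attained at k = 0)
  C[0][1] = min over k of (A[0][0] + B[0][1] = -4 + -3 = -7, A[0][1] + B[1][1] = 6 + 9 = 15, A[0][2] + B[2][1] = 3 + 4 = 7) = -7 (attained at k = 0)
  C[0][2] = min over k of (A[0][0] + B[0][2] = -4 + 4 = 0, A[0][1] + B[1][2] = 6 + -5 = 1, A[0][2] + B[2][2] = 3 + -3 = 0) = 0 (attained at k = 0)
  C[1][0] = min over k of (A[1][0] + B[0][0] = 4 + -3 = 1, A[1][1] + B[1][0] = -1 + -1 = -2, A[1][2] + B[2][0] = 0 + 0 = 0) = -2 (attained at k = 1)
  C[1][1] = min over k of (A[1][0] + B[0][1] = 4 + -3 = 1, A[1][1] + B[1][1] = -1 + 9 = 8, A[1][2] + B[2][1] = 0 + 4 = 4) = 1 (attained at k = 0)
  C[1][2] = min over k of (A[1][0] + B[0][2] = 4 + 4 = 8, A[1][1] + B[1][2] = -1 + -5 = -6, A[1][2] + B[2][2] = 0 + -3 = -3) = -6 (attained at k = 1)
  C[2][0] = min over k of (A[2][0] + B[0][0] = 4 + -3 = 1, A[2][1] + B[1][0] = -4 + -1 = -5, A[2][2] + B[2][0] = 1 + 0 = 1) = -5 (attained at k = 1)
  C[2][1] = min over k of (A[2][0] + B[0][1] = 4 + -3 = 1, A[2][1] + B[1][1] = -4 + 9 = 5, A[2][2] + B[2][1] = 1 + 4 = 5) = 1 (attained at k = 0)
  C[2][2] = min over k of (A[2][0] + B[0][2] = 4 + 4 = 8, A[2][1] + B[1][2] = -4 + -5 = -9, A[2][2] + B[2][2] = 1 + -3 = -2) = -9 (attained at k = 1)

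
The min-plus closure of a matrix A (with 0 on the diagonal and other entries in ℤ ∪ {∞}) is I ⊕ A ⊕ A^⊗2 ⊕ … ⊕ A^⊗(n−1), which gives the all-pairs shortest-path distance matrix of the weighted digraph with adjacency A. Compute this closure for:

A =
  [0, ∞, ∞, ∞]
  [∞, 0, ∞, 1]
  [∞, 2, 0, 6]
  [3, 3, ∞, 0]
Closure =
  [0, ∞, ∞, ∞]
  [4, 0, ∞, 1]
  [6, 2, 0, 3]
  [3, 3, ∞, 0]

This is the Floyd-Warshall all-pairs shortest-path computation. For each intermediate vertex k = 0, 1, …, 3, update dist[i][j] ← min(dist[i][j], dist[i][k] + dist[k][j]). The final matrix gives, for each (i, j), the minimum total weight of any directed path from i to j (possibly empty when i = j).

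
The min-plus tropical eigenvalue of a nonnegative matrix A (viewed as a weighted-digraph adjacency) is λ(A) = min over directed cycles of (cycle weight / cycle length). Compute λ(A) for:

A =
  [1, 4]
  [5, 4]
λ(A) = 1

Enumerate directed cycles and compute their means (weight / length). Sample:
  cycle 0 → 0: weight = 1, length = 1, mean = 1/1 ≈ 1.000
  cycle 1 → 1: weight = 4, length = 1, mean = 4/1 ≈ 4.000
  cycle 0 → 1 → 0: weight = 9, length = 2, mean = 9/2 ≈ 4.500
  cycle 1 → 0 → 1: weight = 9, length = 2, mean = 9/2 ≈ 4.500
Minimum mean = 1.000, attained e.g. along the cycle 0 → 0 with weight 1 and length 1. So λ(A) = 1/1 = 1.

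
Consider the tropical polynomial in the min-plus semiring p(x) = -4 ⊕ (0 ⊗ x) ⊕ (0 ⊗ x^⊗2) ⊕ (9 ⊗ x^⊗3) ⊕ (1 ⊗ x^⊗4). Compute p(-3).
p(-3) = -11

A tropical monomial a ⊗ x^⊗i evaluates to a + i · x. Evaluating each term at x = -3:
  Term 0 contributes -4 + 0 · -3 = -4
  Term 1 contributes 0 + 1 · -3 = -3
  Term 2 contributes 0 + 2 · -3 = -6
  Term 3 contributes 9 + 3 · -3 = 0
  Term 4 contributes 1 + 4 · -3 = -11
p(-3) = ⊕ of these = min[-4, -3, -6, 0, -11] = -11.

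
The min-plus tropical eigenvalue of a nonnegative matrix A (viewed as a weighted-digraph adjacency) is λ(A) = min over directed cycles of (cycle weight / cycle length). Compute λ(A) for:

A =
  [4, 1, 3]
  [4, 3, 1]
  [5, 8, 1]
λ(A) = 1

Enumerate directed cycles and compute their means (weight / length). Sample:
  cycle 0 → 0: weight = 4, length = 1, mean = 4/1 ≈ 4.000
  cycle 1 → 1: weight = 3, length = 1, mean = 3/1 ≈ 3.000
  cycle 2 → 2: weight = 1, length = 1, mean = 1/1 ≈ 1.000
  cycle 0 → 1 → 0: weight = 5, length = 2, mean = 5/2 ≈ 2.500
  cycle 0 → 2 → 0: weight = 8, length = 2, mean = 8/2 ≈ 4.000
  cycle 1 → 0 → 1: weight = 5, length = 2, mean = 5/2 ≈ 2.500
Minimum mean = 1.000, attained e.g. along the cycle 2 → 2 with weight 1 and length 1. So λ(A) = 1/1 = 1.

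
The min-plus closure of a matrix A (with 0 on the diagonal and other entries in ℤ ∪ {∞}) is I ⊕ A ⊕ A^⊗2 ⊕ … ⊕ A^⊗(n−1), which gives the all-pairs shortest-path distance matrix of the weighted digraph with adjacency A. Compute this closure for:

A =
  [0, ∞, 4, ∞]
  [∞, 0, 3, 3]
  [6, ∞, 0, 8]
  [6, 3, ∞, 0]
Closure =
  [0, 15, 4, 12]
  [9, 0, 3, 3]
  [6, 11, 0, 8]
  [6, 3, 6, 0]

This is the Floyd-Warshall all-pairs shortest-path computation. For each intermediate vertex k = 0, 1, …, 3, update dist[i][j] ← min(dist[i][j], dist[i][k] + dist[k][j]). The final matrix gives, for each (i, j), the minimum total weight of any directed path from i to j (possibly empty when i = j).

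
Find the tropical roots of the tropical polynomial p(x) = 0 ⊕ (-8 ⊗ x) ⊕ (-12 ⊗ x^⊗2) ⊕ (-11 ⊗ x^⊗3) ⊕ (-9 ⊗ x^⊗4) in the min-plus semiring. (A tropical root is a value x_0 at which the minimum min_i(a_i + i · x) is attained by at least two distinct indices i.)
Roots: {-2, -1, 4, 8}

Each tropical root is a break point of the lower envelope of the lines y = a_i + i · x (there are 5 lines, with slopes 0, 1, ..., 4). Only the lines that attain the minimum somewhere contribute to roots; other lines are dominated. Here the surviving (envelope) indices are i = 4, i = 3, i = 2, i = 1, i = 0.
Intersections between consecutive envelope lines give the roots: for adjacent envelope indices i < j the intersection is x = (a_i − a_j) / (j − i). Reading off the sorted break points: {-2, -1, 4, 8}.
Verification: at each break x_0, at least two indices attain the minimum of min_i(a_i + i · x_0).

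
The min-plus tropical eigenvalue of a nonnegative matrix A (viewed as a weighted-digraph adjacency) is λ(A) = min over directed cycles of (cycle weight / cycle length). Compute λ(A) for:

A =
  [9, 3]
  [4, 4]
λ(A) = 7/2

Enumerate directed cycles and compute their means (weight / length). Sample:
  cycle 0 → 0: weight = 9, length = 1, mean = 9/1 ≈ 9.000
  cycle 1 → 1: weight = 4, length = 1, mean = 4/1 ≈ 4.000
  cycle 0 → 1 → 0: weight = 7, length = 2, mean = 7/2 ≈ 3.500
  cycle 1 → 0 → 1: weight = 7, length = 2, mean = 7/2 ≈ 3.500
Minimum mean = 3.500, attained e.g. along the cycle 0 → 1 → 0 with weight 7 and length 2. So λ(A) = 7/2 = 7/2.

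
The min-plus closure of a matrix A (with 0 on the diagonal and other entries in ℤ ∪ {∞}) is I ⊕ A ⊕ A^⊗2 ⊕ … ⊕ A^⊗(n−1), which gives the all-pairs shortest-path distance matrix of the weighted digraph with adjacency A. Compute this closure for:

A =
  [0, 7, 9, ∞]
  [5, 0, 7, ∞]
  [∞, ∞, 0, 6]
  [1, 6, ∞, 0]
Closure =
  [0, 7, 9, 15]
  [5, 0, 7, 13]
  [7, 12, 0, 6]
  [1, 6, 10, 0]

This is the Floyd-Warshall all-pairs shortest-path computation. For each intermediate vertex k = 0, 1, …, 3, update dist[i][j] ← min(dist[i][j], dist[i][k] + dist[k][j]). The final matrix gives, for each (i, j), the minimum total weight of any directed path from i to j (possibly empty when i = j).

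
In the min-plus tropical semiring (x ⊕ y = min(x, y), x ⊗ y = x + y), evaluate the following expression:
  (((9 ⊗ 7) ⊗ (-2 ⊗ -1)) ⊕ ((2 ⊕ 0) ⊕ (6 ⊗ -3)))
(((9 ⊗ 7) ⊗ (-2 ⊗ -1)) ⊕ ((2 ⊕ 0) ⊕ (6 ⊗ -3))) = 0

Expand innermost to outermost. Recall ⊕ takes the minimum of its arguments and ⊗ takes their sum. Working out the expression (((9 ⊗ 7) ⊗ (-2 ⊗ -1)) ⊕ ((2 ⊕ 0) ⊕ (6 ⊗ -3))) gives 0.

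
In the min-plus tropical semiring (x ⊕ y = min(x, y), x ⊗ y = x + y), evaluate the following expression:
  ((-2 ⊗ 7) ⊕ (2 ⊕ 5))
((-2 ⊗ 7) ⊕ (2 ⊕ 5)) = 2

Expand innermost to outermost. Recall ⊕ takes the minimum of its arguments and ⊗ takes their sum. Working out the expression ((-2 ⊗ 7) ⊕ (2 ⊕ 5)) gives 2.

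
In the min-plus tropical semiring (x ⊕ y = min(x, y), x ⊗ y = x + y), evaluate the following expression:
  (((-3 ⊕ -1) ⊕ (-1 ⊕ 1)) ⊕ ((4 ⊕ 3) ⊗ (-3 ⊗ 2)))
(((-3 ⊕ -1) ⊕ (-1 ⊕ 1)) ⊕ ((4 ⊕ 3) ⊗ (-3 ⊗ 2))) = -3

Expand innermost to outermost. Recall ⊕ takes the minimum of its arguments and ⊗ takes their sum. Working out the expression (((-3 ⊕ -1) ⊕ (-1 ⊕ 1)) ⊕ ((4 ⊕ 3) ⊗ (-3 ⊗ 2))) gives -3.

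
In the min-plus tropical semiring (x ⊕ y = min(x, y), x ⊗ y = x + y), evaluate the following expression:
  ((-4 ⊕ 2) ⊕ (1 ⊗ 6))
((-4 ⊕ 2) ⊕ (1 ⊗ 6)) = -4

Expand innermost to outermost. Recall ⊕ takes the minimum of its arguments and ⊗ takes their sum. Working out the expression ((-4 ⊕ 2) ⊕ (1 ⊗ 6)) gives -4.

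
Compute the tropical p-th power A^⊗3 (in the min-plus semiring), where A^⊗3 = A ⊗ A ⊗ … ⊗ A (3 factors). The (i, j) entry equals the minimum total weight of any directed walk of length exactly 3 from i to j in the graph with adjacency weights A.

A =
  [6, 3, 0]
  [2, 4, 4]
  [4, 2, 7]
A^⊗3 =
  [4, 6, 4]
  [6, 4, 6]
  [8, 6, 4]

Each entry (A^⊗3)_ij equals the minimum over all length-3 walks i = v_0 → v_1 → … → v_3 = j of Σ_t A[v_t][v_{t+1}]. For example, for (i, j) = (0, 2) we minimise over 9 possible intermediate vertex sequences; the minimum is 4, attained along the walk 0 → 2 → 0 → 2.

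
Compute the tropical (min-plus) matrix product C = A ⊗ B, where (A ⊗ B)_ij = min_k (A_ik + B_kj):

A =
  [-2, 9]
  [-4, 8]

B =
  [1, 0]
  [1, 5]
A ⊗ B =
  [-1, -2]
  [-3, -4]

Apply the min-plus product entry-by-entry:
  C[0][0] = min over k of (A[0][0] + B[0][0] = -2 + 1 = -1, A[0][1] + B[1][0] = 9 + 1 = 10) = -1 (attained at k = 0)
  C[0][1] = min over k of (A[0][0] + B[0][1] = -2 + 0 = -2, A[0][1] + B[1][1] = 9 + 5 = 14) = -2 (attained at k = 0)
  C[1][0] = min over k of (A[1][0] + B[0][0] = -4 + 1 = -3, A[1][1] + B[1][0] = 8 + 1 = 9) = -3 (attained at k = 0)
  C[1][1] = min over k of (A[1][0] + B[0][1] = -4 + 0 = -4, A[1][1] + B[1][1] = 8 + 5 = 13) = -4 (attained at k = 0)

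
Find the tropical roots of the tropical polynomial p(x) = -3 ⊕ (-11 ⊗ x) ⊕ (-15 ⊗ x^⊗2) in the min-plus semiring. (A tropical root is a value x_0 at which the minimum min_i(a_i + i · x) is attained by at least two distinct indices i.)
Roots: {4, 8}

Each tropical root is a break point of the lower envelope of the lines y = a_i + i · x (there are 3 lines, with slopes 0, 1, ..., 2). Only the lines that attain the minimum somewhere contribute to roots; other lines are dominated. Here the surviving (envelope) indices are i = 2, i = 1, i = 0.
Intersections between consecutive envelope lines give the roots: for adjacent envelope indices i < j the intersection is x = (a_i − a_j) / (j − i). Reading off the sorted break points: {4, 8}.
Verification: at each break x_0, at least two indices attain the minimum of min_i(a_i + i · x_0).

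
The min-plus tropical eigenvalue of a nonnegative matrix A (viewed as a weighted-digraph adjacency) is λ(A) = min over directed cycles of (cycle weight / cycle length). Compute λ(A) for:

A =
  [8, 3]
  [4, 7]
λ(A) = 7/2

Enumerate directed cycles and compute their means (weight / length). Sample:
  cycle 0 → 0: weight = 8, length = 1, mean = 8/1 ≈ 8.000
  cycle 1 → 1: weight = 7, length = 1, mean = 7/1 ≈ 7.000
  cycle 0 → 1 → 0: weight = 7, length = 2, mean = 7/2 ≈ 3.500
  cycle 1 → 0 → 1: weight = 7, length = 2, mean = 7/2 ≈ 3.500
Minimum mean = 3.500, attained e.g. along the cycle 0 → 1 → 0 with weight 7 and length 2. So λ(A) = 7/2 = 7/2.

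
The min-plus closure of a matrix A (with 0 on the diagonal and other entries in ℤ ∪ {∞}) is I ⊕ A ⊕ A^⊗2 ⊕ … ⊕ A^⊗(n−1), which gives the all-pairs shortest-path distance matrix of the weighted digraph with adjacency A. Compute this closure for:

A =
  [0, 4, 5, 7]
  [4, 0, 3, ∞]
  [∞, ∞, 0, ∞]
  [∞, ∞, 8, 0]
Closure =
  [0, 4, 5, 7]
  [4, 0, 3, 11]
  [∞, ∞, 0, ∞]
  [∞, ∞, 8, 0]

This is the Floyd-Warshall all-pairs shortest-path computation. For each intermediate vertex k = 0, 1, …, 3, update dist[i][j] ← min(dist[i][j], dist[i][k] + dist[k][j]). The final matrix gives, for each (i, j), the minimum total weight of any directed path from i to j (possibly empty when i = j).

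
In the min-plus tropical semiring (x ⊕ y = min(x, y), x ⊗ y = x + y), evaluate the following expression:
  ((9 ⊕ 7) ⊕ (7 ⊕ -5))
((9 ⊕ 7) ⊕ (7 ⊕ -5)) = -5

Expand innermost to outermost. Recall ⊕ takes the minimum of its arguments and ⊗ takes their sum. Working out the expression ((9 ⊕ 7) ⊕ (7 ⊕ -5)) gives -5.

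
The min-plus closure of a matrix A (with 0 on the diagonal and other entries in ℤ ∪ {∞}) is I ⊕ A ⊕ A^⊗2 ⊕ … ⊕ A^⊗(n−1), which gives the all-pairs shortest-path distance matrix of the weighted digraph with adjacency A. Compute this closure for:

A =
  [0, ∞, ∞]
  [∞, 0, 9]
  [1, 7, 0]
Closure =
  [0, ∞, ∞]
  [10, 0, 9]
  [1, 7, 0]

This is the Floyd-Warshall all-pairs shortest-path computation. For each intermediate vertex k = 0, 1, …, 2, update dist[i][j] ← min(dist[i][j], dist[i][k] + dist[k][j]). The final matrix gives, for each (i, j), the minimum total weight of any directed path from i to j (possibly empty when i = j).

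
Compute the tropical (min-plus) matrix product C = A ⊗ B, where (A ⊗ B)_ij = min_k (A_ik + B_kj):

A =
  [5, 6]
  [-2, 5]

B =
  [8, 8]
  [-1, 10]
A ⊗ B =
  [5, 13]
  [4, 6]

Apply the min-plus product entry-by-entry:
  C[0][0] = min over k of (A[0][0] + B[0][0] = 5 + 8 = 13, A[0][1] + B[1][0] = 6 + -1 = 5) = 5 (attained at k = 1)
  C[0][1] = min over k of (A[0][0] + B[0][1] = 5 + 8 = 13, A[0][1] + B[1][1] = 6 + 10 = 16) = 13 (attained at k = 0)
  C[1][0] = min over k of (A[1][0] + B[0][0] = -2 + 8 = 6, A[1][1] + B[1][0] = 5 + -1 = 4) = 4 (attained at k = 1)
  C[1][1] = min over k of (A[1][0] + B[0][1] = -2 + 8 = 6, A[1][1] + B[1][1] = 5 + 10 = 15) = 6 (attained at k = 0)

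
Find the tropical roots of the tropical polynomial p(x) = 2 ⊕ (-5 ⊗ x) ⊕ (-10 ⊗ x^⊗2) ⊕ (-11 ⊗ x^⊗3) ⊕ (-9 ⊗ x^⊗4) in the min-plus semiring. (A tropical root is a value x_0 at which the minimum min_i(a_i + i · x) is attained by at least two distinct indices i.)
Roots: {-2, 1, 5, 7}

Each tropical root is a break point of the lower envelope of the lines y = a_i + i · x (there are 5 lines, with slopes 0, 1, ..., 4). Only the lines that attain the minimum somewhere contribute to roots; other lines are dominated. Here the surviving (envelope) indices are i = 4, i = 3, i = 2, i = 1, i = 0.
Intersections between consecutive envelope lines give the roots: for adjacent envelope indices i < j the intersection is x = (a_i − a_j) / (j − i). Reading off the sorted break points: {-2, 1, 5, 7}.
Verification: at each break x_0, at least two indices attain the minimum of min_i(a_i + i · x_0).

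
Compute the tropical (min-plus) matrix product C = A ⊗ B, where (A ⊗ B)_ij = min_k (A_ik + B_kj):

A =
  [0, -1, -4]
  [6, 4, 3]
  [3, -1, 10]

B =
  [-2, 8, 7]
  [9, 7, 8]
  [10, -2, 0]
A ⊗ B =
  [-2, -6, -4]
  [4, 1, 3]
  [1, 6, 7]

Apply the min-plus product entry-by-entry:
  C[0][0] = min over k of (A[0][0] + B[0][0] = 0 + -2 = -2, A[0][1] + B[1][0] = -1 + 9 = 8, A[0][2] + B[2][0] = -4 + 10 = 6) = -2 (attained at k = 0)
  C[0][1] = min over k of (A[0][0] + B[0][1] = 0 + 8 = 8, A[0][1] + B[1][1] = -1 + 7 = 6, A[0][2] + B[2][1] = -4 + -2 = -6) = -6 (attained at k = 2)
  C[0][2] = min over k of (A[0][0] + B[0][2] = 0 + 7 = 7, A[0][1] + B[1][2] = -1 + 8 = 7, A[0][2] + B[2][2] = -4 + 0 = -4) = -4 (attained at k = 2)
  C[1][0] = min over k of (A[1][0] + B[0][0] = 6 + -2 = 4, A[1][1] + B[1][0] = 4 + 9 = 13, A[1][2] + B[2][0] = 3 + 10 = 13) = 4 (attained at k = 0)
  C[1][1] = min over k of (A[1][0] + B[0][1] = 6 + 8 = 14, A[1][1] + B[1][1] = 4 + 7 = 11, A[1][2] + B[2][1] = 3 + -2 = 1) = 1 (attained at k = 2)
  C[1][2] = min over k of (A[1][0] + B[0][2] = 6 + 7 = 13, A[1][1] + B[1][2] = 4 + 8 = 12, A[1][2] + B[2][2] = 3 + 0 = 3) = 3 (attained at k = 2)
  C[2][0] = min over k of (A[2][0] + B[0][0] = 3 + -2 = 1, A[2][1] + B[1][0] = -1 + 9 = 8, A[2][2] + B[2][0] = 10 + 10 = 20) = 1 (attained at k = 0)
  C[2][1] = min over k of (A[2][0] + B[0][1] = 3 + 8 = 11, A[2][1] + B[1][1] = -1 + 7 = 6, A[2][2] + B[2][1] = 10 + -2 = 8) = 6 (attained at k = 1)
  C[2][2] = min over k of (A[2][0] + B[0][2] = 3 + 7 = 10, A[2][1] + B[1][2] = -1 + 8 = 7, A[2][2] + B[2][2] = 10 + 0 = 10) = 7 (attained at k = 1)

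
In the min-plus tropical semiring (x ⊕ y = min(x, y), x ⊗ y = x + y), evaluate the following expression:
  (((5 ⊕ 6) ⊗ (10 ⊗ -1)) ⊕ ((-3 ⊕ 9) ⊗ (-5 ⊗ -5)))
(((5 ⊕ 6) ⊗ (10 ⊗ -1)) ⊕ ((-3 ⊕ 9) ⊗ (-5 ⊗ -5))) = -13

Expand innermost to outermost. Recall ⊕ takes the minimum of its arguments and ⊗ takes their sum. Working out the expression (((5 ⊕ 6) ⊗ (10 ⊗ -1)) ⊕ ((-3 ⊕ 9) ⊗ (-5 ⊗ -5))) gives -13.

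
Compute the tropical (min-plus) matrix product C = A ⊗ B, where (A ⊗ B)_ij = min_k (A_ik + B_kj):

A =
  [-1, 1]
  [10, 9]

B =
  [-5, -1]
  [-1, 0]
A ⊗ B =
  [-6, -2]
  [5, 9]

Apply the min-plus product entry-by-entry:
  C[0][0] = min over k of (A[0][0] + B[0][0] = -1 + -5 = -6, A[0][1] + B[1][0] = 1 + -1 = 0) = -6 (attained at k = 0)
  C[0][1] = min over k of (A[0][0] + B[0][1] = -1 + -1 = -2, A[0][1] + B[1][1] = 1 + 0 = 1) = -2 (attained at k = 0)
  C[1][0] = min over k of (A[1][0] + B[0][0] = 10 + -5 = 5, A[1][1] + B[1][0] = 9 + -1 = 8) = 5 (attained at k = 0)
  C[1][1] = min over k of (A[1][0] + B[0][1] = 10 + -1 = 9, A[1][1] + B[1][1] = 9 + 0 = 9) = 9 (attained at k = 0)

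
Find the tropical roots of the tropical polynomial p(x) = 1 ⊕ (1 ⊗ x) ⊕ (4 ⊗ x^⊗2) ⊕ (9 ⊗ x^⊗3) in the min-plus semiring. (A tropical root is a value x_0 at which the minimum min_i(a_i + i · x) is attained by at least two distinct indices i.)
Roots: {-5, -3, 0}

Each tropical root is a break point of the lower envelope of the lines y = a_i + i · x (there are 4 lines, with slopes 0, 1, ..., 3). Only the lines that attain the minimum somewhere contribute to roots; other lines are dominated. Here the surviving (envelope) indices are i = 3, i = 2, i = 1, i = 0.
Intersections between consecutive envelope lines give the roots: for adjacent envelope indices i < j the intersection is x = (a_i − a_j) / (j − i). Reading off the sorted break points: {-5, -3, 0}.
Verification: at each break x_0, at least two indices attain the minimum of min_i(a_i + i · x_0).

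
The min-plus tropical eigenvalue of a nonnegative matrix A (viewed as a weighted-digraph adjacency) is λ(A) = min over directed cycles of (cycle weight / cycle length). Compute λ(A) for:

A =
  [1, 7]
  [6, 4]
λ(A) = 1

Enumerate directed cycles and compute their means (weight / length). Sample:
  cycle 0 → 0: weight = 1, length = 1, mean = 1/1 ≈ 1.000
  cycle 1 → 1: weight = 4, length = 1, mean = 4/1 ≈ 4.000
  cycle 0 → 1 → 0: weight = 13, length = 2, mean = 13/2 ≈ 6.500
  cycle 1 → 0 → 1: weight = 13, length = 2, mean = 13/2 ≈ 6.500
Minimum mean = 1.000, attained e.g. along the cycle 0 → 0 with weight 1 and length 1. So λ(A) = 1/1 = 1.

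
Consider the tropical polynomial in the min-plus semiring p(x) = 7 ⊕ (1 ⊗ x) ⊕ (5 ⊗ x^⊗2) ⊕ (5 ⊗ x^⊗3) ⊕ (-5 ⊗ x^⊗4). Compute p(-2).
p(-2) = -13

A tropical monomial a ⊗ x^⊗i evaluates to a + i · x. Evaluating each term at x = -2:
  Term 0 contributes 7 + 0 · -2 = 7
  Term 1 contributes 1 + 1 · -2 = -1
  Term 2 contributes 5 + 2 · -2 = 1
  Term 3 contributes 5 + 3 · -2 = -1
  Term 4 contributes -5 + 4 · -2 = -13
p(-2) = ⊕ of these = min[7, -1, 1, -1, -13] = -13.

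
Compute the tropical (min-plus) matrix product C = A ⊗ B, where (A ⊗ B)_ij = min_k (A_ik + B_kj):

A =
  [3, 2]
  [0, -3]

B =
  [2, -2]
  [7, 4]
A ⊗ B =
  [5, 1]
  [2, -2]

Apply the min-plus product entry-by-entry:
  C[0][0] = min over k of (A[0][0] + B[0][0] = 3 + 2 = 5, A[0][1] + B[1][0] = 2 + 7 = 9) = 5 (attained at k = 0)
  C[0][1] = min over k of (A[0][0] + B[0][1] = 3 + -2 = 1, A[0][1] + B[1][1] = 2 + 4 = 6) = 1 (attained at k = 0)
  C[1][0] = min over k of (A[1][0] + B[0][0] = 0 + 2 = 2, A[1][1] + B[1][0] = -3 + 7 = 4) = 2 (attained at k = 0)
  C[1][1] = min over k of (A[1][0] + B[0][1] = 0 + -2 = -2, A[1][1] + B[1][1] = -3 + 4 = 1) = -2 (attained at k = 0)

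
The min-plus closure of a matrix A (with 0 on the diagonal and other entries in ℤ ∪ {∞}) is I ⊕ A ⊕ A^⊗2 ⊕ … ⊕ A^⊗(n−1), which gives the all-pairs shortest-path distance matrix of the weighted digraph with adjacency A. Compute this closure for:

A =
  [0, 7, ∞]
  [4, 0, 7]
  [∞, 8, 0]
Closure =
  [0, 7, 14]
  [4, 0, 7]
  [12, 8, 0]

This is the Floyd-Warshall all-pairs shortest-path computation. For each intermediate vertex k = 0, 1, …, 2, update dist[i][j] ← min(dist[i][j], dist[i][k] + dist[k][j]). The final matrix gives, for each (i, j), the minimum total weight of any directed path from i to j (possibly empty when i = j).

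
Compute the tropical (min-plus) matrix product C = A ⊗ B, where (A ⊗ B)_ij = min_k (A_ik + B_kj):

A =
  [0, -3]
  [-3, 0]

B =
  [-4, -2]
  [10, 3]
A ⊗ B =
  [-4, -2]
  [-7, -5]

Apply the min-plus product entry-by-entry:
  C[0][0] = min over k of (A[0][0] + B[0][0] = 0 + -4 = -4, A[0][1] + B[1][0] = -3 + 10 = 7) = -4 (attained at k = 0)
  C[0][1] = min over k of (A[0][0] + B[0][1] = 0 + -2 = -2, A[0][1] + B[1][1] = -3 + 3 = 0) = -2 (attained at k = 0)
  C[1][0] = min over k of (A[1][0] + B[0][0] = -3 + -4 = -7, A[1][1] + B[1][0] = 0 + 10 = 10) = -7 (attained at k = 0)
  C[1][1] = min over k of (A[1][0] + B[0][1] = -3 + -2 = -5, A[1][1] + B[1][1] = 0 + 3 = 3) = -5 (attained at k = 0)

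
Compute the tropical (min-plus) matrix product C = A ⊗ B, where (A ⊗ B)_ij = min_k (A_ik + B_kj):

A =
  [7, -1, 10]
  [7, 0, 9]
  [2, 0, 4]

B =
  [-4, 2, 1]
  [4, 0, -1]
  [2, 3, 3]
A ⊗ B =
  [3, -1, -2]
  [3, 0, -1]
  [-2, 0, -1]

Apply the min-plus product entry-by-entry:
  C[0][0] = min over k of (A[0][0] + B[0][0] = 7 + -4 = 3, A[0][1] + B[1][0] = -1 + 4 = 3, A[0][2] + B[2][0] = 10 + 2 = 12) = 3 (attained at k = 0)
  C[0][1] = min over k of (A[0][0] + B[0][1] = 7 + 2 = 9, A[0][1] + B[1][1] = -1 + 0 = -1, A[0][2] + B[2][1] = 10 + 3 = 13) = -1 (attained at k = 1)
  C[0][2] = min over k of (A[0][0] + B[0][2] = 7 + 1 = 8, A[0][1] + B[1][2] = -1 + -1 = -2, A[0][2] + B[2][2] = 10 + 3 = 13) = -2 (attained at k = 1)
  C[1][0] = min over k of (A[1][0] + B[0][0] = 7 + -4 = 3, A[1][1] + B[1][0] = 0 + 4 = 4, A[1][2] + B[2][0] = 9 + 2 = 11) = 3 (attained at k = 0)
  C[1][1] = min over k of (A[1][0] + B[0][1] = 7 + 2 = 9, A[1][1] + B[1][1] = 0 + 0 = 0, A[1][2] + B[2][1] = 9 + 3 = 12) = 0 (attained at k = 1)
  C[1][2] = min over k of (A[1][0] + B[0][2] = 7 + 1 = 8, A[1][1] + B[1][2] = 0 + -1 = -1, A[1][2] + B[2][2] = 9 + 3 = 12) = -1 (attained at k = 1)
  C[2][0] = min over k of (A[2][0] + B[0][0] = 2 + -4 = -2, A[2][1] + B[1][0] = 0 + 4 = 4, A[2][2] + B[2][0] = 4 + 2 = 6) = -2 (attained at k = 0)
  C[2][1] = min over k of (A[2][0] + B[0][1] = 2 + 2 = 4, A[2][1] + B[1][1] = 0 + 0 = 0, A[2][2] + B[2][1] = 4 + 3 = 7) = 0 (attained at k = 1)
  C[2][2] = min over k of (A[2][0] + B[0][2] = 2 + 1 = 3, A[2][1] + B[1][2] = 0 + -1 = -1, A[2][2] + B[2][2] = 4 + 3 = 7) = -1 (attained at k = 1)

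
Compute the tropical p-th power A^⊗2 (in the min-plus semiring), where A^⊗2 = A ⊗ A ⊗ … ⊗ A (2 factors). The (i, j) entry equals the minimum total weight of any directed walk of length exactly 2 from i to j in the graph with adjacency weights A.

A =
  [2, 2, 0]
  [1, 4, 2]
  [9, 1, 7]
A^⊗2 =
  [3, 1, 2]
  [3, 3, 1]
  [2, 5, 3]

Each entry (A^⊗2)_ij equals the minimum over all length-2 walks i = v_0 → v_1 → … → v_2 = j of Σ_t A[v_t][v_{t+1}]. For example, for (i, j) = (0, 2) we minimise over 3 possible intermediate vertex sequences; the minimum is 2, attained along the walk 0 → 0 → 2.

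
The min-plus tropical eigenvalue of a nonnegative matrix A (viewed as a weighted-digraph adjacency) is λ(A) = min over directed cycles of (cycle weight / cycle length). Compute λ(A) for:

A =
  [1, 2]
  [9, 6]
λ(A) = 1

Enumerate directed cycles and compute their means (weight / length). Sample:
  cycle 0 → 0: weight = 1, length = 1, mean = 1/1 ≈ 1.000
  cycle 1 → 1: weight = 6, length = 1, mean = 6/1 ≈ 6.000
  cycle 0 → 1 → 0: weight = 11, length = 2, mean = 11/2 ≈ 5.500
  cycle 1 → 0 → 1: weight = 11, length = 2, mean = 11/2 ≈ 5.500
Minimum mean = 1.000, attained e.g. along the cycle 0 → 0 with weight 1 and length 1. So λ(A) = 1/1 = 1.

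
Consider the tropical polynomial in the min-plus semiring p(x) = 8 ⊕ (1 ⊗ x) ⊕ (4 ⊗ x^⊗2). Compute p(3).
p(3) = 4

A tropical monomial a ⊗ x^⊗i evaluates to a + i · x. Evaluating each term at x = 3:
  Term 0 contributes 8 + 0 · 3 = 8
  Term 1 contributes 1 + 1 · 3 = 4
  Term 2 contributes 4 + 2 · 3 = 10
p(3) = ⊕ of these = min[8, 4, 10] = 4.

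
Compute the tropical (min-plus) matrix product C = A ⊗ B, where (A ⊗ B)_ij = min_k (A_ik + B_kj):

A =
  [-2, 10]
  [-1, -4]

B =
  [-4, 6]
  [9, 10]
A ⊗ B =
  [-6, 4]
  [-5, 5]

Apply the min-plus product entry-by-entry:
  C[0][0] = min over k of (A[0][0] + B[0][0] = -2 + -4 = -6, A[0][1] + B[1][0] = 10 + 9 = 19) = -6 (attained at k = 0)
  C[0][1] = min over k of (A[0][0] + B[0][1] = -2 + 6 = 4, A[0][1] + B[1][1] = 10 + 10 = 20) = 4 (attained at k = 0)
  C[1][0] = min over k of (A[1][0] + B[0][0] = -1 + -4 = -5, A[1][1] + B[1][0] = -4 + 9 = 5) = -5 (attained at k = 0)
  C[1][1] = min over k of (A[1][0] + B[0][1] = -1 + 6 = 5, A[1][1] + B[1][1] = -4 + 10 = 6) = 5 (attained at k = 0)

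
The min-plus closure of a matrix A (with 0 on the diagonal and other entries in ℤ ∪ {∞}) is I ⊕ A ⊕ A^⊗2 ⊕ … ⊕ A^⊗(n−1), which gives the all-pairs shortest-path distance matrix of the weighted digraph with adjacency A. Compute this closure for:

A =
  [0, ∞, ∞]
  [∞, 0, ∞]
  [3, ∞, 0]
Closure =
  [0, ∞, ∞]
  [∞, 0, ∞]
  [3, ∞, 0]

This is the Floyd-Warshall all-pairs shortest-path computation. For each intermediate vertex k = 0, 1, …, 2, update dist[i][j] ← min(dist[i][j], dist[i][k] + dist[k][j]). The final matrix gives, for each (i, j), the minimum total weight of any directed path from i to j (possibly empty when i = j).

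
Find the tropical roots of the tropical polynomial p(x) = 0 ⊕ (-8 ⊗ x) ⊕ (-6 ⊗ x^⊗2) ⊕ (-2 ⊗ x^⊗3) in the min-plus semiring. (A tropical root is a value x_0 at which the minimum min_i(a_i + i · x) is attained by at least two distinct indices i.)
Roots: {-4, -2, 8}

Each tropical root is a break point of the lower envelope of the lines y = a_i + i · x (there are 4 lines, with slopes 0, 1, ..., 3). Only the lines that attain the minimum somewhere contribute to roots; other lines are dominated. Here the surviving (envelope) indices are i = 3, i = 2, i = 1, i = 0.
Intersections between consecutive envelope lines give the roots: for adjacent envelope indices i < j the intersection is x = (a_i − a_j) / (j − i). Reading off the sorted break points: {-4, -2, 8}.
Verification: at each break x_0, at least two indices attain the minimum of min_i(a_i + i · x_0).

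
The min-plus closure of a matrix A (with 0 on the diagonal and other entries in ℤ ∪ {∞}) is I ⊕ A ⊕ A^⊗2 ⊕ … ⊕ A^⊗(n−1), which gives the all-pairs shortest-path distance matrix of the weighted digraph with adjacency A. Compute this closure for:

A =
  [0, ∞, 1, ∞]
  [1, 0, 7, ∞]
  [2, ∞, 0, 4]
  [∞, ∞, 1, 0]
Closure =
  [0, ∞, 1, 5]
  [1, 0, 2, 6]
  [2, ∞, 0, 4]
  [3, ∞, 1, 0]

This is the Floyd-Warshall all-pairs shortest-path computation. For each intermediate vertex k = 0, 1, …, 3, update dist[i][j] ← min(dist[i][j], dist[i][k] + dist[k][j]). The final matrix gives, for each (i, j), the minimum total weight of any directed path from i to j (possibly empty when i = j).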